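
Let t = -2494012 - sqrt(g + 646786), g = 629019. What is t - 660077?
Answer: -3154089 - sqrt(1275805) ≈ -3.1552e+6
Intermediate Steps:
t = -2494012 - sqrt(1275805) (t = -2494012 - sqrt(629019 + 646786) = -2494012 - sqrt(1275805) ≈ -2.4951e+6)
t - 660077 = (-2494012 - sqrt(1275805)) - 660077 = -3154089 - sqrt(1275805)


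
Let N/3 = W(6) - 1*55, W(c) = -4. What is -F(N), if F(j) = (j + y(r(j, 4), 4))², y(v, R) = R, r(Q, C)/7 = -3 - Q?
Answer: -29929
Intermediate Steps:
r(Q, C) = -21 - 7*Q (r(Q, C) = 7*(-3 - Q) = -21 - 7*Q)
N = -177 (N = 3*(-4 - 1*55) = 3*(-4 - 55) = 3*(-59) = -177)
F(j) = (4 + j)² (F(j) = (j + 4)² = (4 + j)²)
-F(N) = -(4 - 177)² = -1*(-173)² = -1*29929 = -29929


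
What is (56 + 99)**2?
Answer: 24025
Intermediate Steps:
(56 + 99)**2 = 155**2 = 24025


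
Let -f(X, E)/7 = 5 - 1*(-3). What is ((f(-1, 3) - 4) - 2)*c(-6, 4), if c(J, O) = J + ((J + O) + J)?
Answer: 868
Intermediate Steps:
f(X, E) = -56 (f(X, E) = -7*(5 - 1*(-3)) = -7*(5 + 3) = -7*8 = -56)
c(J, O) = O + 3*J (c(J, O) = J + (O + 2*J) = O + 3*J)
((f(-1, 3) - 4) - 2)*c(-6, 4) = ((-56 - 4) - 2)*(4 + 3*(-6)) = (-60 - 2)*(4 - 18) = -62*(-14) = 868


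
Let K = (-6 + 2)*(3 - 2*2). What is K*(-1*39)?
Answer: -156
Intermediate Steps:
K = 4 (K = -4*(3 - 4) = -4*(-1) = 4)
K*(-1*39) = 4*(-1*39) = 4*(-39) = -156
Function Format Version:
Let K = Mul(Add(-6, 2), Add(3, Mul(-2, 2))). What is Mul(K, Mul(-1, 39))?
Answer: -156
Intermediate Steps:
K = 4 (K = Mul(-4, Add(3, -4)) = Mul(-4, -1) = 4)
Mul(K, Mul(-1, 39)) = Mul(4, Mul(-1, 39)) = Mul(4, -39) = -156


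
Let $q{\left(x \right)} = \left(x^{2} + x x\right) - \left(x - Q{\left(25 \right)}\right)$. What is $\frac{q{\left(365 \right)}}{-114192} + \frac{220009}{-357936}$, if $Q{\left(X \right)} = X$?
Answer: $- \frac{192906437}{65502288} \approx -2.945$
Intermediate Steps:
$q{\left(x \right)} = 25 - x + 2 x^{2}$ ($q{\left(x \right)} = \left(x^{2} + x x\right) - \left(-25 + x\right) = \left(x^{2} + x^{2}\right) - \left(-25 + x\right) = 2 x^{2} - \left(-25 + x\right) = 25 - x + 2 x^{2}$)
$\frac{q{\left(365 \right)}}{-114192} + \frac{220009}{-357936} = \frac{25 - 365 + 2 \cdot 365^{2}}{-114192} + \frac{220009}{-357936} = \left(25 - 365 + 2 \cdot 133225\right) \left(- \frac{1}{114192}\right) + 220009 \left(- \frac{1}{357936}\right) = \left(25 - 365 + 266450\right) \left(- \frac{1}{114192}\right) - \frac{220009}{357936} = 266110 \left(- \frac{1}{114192}\right) - \frac{220009}{357936} = - \frac{10235}{4392} - \frac{220009}{357936} = - \frac{192906437}{65502288}$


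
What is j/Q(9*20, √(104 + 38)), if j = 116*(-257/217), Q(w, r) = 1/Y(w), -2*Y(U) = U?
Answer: 2683080/217 ≈ 12364.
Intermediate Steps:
Y(U) = -U/2
Q(w, r) = -2/w (Q(w, r) = 1/(-w/2) = -2/w)
j = -29812/217 (j = 116*(-257*1/217) = 116*(-257/217) = -29812/217 ≈ -137.38)
j/Q(9*20, √(104 + 38)) = -29812/(217*((-2/(9*20)))) = -29812/(217*((-2/180))) = -29812/(217*((-2*1/180))) = -29812/(217*(-1/90)) = -29812/217*(-90) = 2683080/217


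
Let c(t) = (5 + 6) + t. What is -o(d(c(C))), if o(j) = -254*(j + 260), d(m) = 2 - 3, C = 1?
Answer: 65786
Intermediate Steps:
c(t) = 11 + t
d(m) = -1
o(j) = -66040 - 254*j (o(j) = -254*(260 + j) = -66040 - 254*j)
-o(d(c(C))) = -(-66040 - 254*(-1)) = -(-66040 + 254) = -1*(-65786) = 65786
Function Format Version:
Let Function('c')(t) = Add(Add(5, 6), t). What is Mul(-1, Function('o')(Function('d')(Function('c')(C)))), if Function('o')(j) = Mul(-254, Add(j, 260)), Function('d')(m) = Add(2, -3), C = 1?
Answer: 65786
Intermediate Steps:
Function('c')(t) = Add(11, t)
Function('d')(m) = -1
Function('o')(j) = Add(-66040, Mul(-254, j)) (Function('o')(j) = Mul(-254, Add(260, j)) = Add(-66040, Mul(-254, j)))
Mul(-1, Function('o')(Function('d')(Function('c')(C)))) = Mul(-1, Add(-66040, Mul(-254, -1))) = Mul(-1, Add(-66040, 254)) = Mul(-1, -65786) = 65786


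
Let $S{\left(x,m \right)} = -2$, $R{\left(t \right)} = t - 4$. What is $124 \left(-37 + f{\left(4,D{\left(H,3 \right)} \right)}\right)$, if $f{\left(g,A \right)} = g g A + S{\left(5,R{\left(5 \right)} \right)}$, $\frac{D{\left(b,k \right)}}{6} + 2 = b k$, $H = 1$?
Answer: $7068$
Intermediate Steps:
$R{\left(t \right)} = -4 + t$ ($R{\left(t \right)} = t - 4 = -4 + t$)
$D{\left(b,k \right)} = -12 + 6 b k$
$f{\left(g,A \right)} = -2 + A g^{2}$ ($f{\left(g,A \right)} = g g A - 2 = g^{2} A - 2 = A g^{2} - 2 = -2 + A g^{2}$)
$124 \left(-37 + f{\left(4,D{\left(H,3 \right)} \right)}\right) = 124 \left(-37 - \left(2 - \left(-12 + 6 \cdot 1 \cdot 3\right) 4^{2}\right)\right) = 124 \left(-37 - \left(2 - \left(-12 + 18\right) 16\right)\right) = 124 \left(-37 + \left(-2 + 6 \cdot 16\right)\right) = 124 \left(-37 + \left(-2 + 96\right)\right) = 124 \left(-37 + 94\right) = 124 \cdot 57 = 7068$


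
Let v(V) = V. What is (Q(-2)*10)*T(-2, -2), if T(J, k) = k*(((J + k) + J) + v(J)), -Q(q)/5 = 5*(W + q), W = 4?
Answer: -8000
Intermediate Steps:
Q(q) = -100 - 25*q (Q(q) = -25*(4 + q) = -5*(20 + 5*q) = -100 - 25*q)
T(J, k) = k*(k + 3*J) (T(J, k) = k*(((J + k) + J) + J) = k*((k + 2*J) + J) = k*(k + 3*J))
(Q(-2)*10)*T(-2, -2) = ((-100 - 25*(-2))*10)*(-2*(-2 + 3*(-2))) = ((-100 + 50)*10)*(-2*(-2 - 6)) = (-50*10)*(-2*(-8)) = -500*16 = -8000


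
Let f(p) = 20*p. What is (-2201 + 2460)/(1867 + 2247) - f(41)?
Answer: -3373221/4114 ≈ -819.94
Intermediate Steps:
(-2201 + 2460)/(1867 + 2247) - f(41) = (-2201 + 2460)/(1867 + 2247) - 20*41 = 259/4114 - 1*820 = 259*(1/4114) - 820 = 259/4114 - 820 = -3373221/4114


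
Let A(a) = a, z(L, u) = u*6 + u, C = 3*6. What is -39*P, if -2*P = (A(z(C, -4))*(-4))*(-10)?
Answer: -21840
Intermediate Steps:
C = 18
z(L, u) = 7*u (z(L, u) = 6*u + u = 7*u)
P = 560 (P = -(7*(-4))*(-4)*(-10)/2 = -(-28*(-4))*(-10)/2 = -56*(-10) = -½*(-1120) = 560)
-39*P = -39*560 = -21840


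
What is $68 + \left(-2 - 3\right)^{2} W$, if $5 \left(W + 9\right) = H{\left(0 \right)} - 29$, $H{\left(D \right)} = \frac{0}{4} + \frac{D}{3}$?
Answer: $-302$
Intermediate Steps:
$H{\left(D \right)} = \frac{D}{3}$ ($H{\left(D \right)} = 0 \cdot \frac{1}{4} + D \frac{1}{3} = 0 + \frac{D}{3} = \frac{D}{3}$)
$W = - \frac{74}{5}$ ($W = -9 + \frac{\frac{1}{3} \cdot 0 - 29}{5} = -9 + \frac{0 - 29}{5} = -9 + \frac{1}{5} \left(-29\right) = -9 - \frac{29}{5} = - \frac{74}{5} \approx -14.8$)
$68 + \left(-2 - 3\right)^{2} W = 68 + \left(-2 - 3\right)^{2} \left(- \frac{74}{5}\right) = 68 + \left(-5\right)^{2} \left(- \frac{74}{5}\right) = 68 + 25 \left(- \frac{74}{5}\right) = 68 - 370 = -302$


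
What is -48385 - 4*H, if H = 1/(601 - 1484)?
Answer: -42723951/883 ≈ -48385.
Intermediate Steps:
H = -1/883 (H = 1/(-883) = -1/883 ≈ -0.0011325)
-48385 - 4*H = -48385 - 4*(-1/883) = -48385 + 4/883 = -42723951/883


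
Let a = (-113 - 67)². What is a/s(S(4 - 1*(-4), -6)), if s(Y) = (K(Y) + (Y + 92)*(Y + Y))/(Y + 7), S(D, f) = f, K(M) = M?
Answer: -5400/173 ≈ -31.214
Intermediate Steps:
s(Y) = (Y + 2*Y*(92 + Y))/(7 + Y) (s(Y) = (Y + (Y + 92)*(Y + Y))/(Y + 7) = (Y + (92 + Y)*(2*Y))/(7 + Y) = (Y + 2*Y*(92 + Y))/(7 + Y))
a = 32400 (a = (-180)² = 32400)
a/s(S(4 - 1*(-4), -6)) = 32400/((-6*(185 + 2*(-6))/(7 - 6))) = 32400/((-6*(185 - 12)/1)) = 32400/((-6*1*173)) = 32400/(-1038) = 32400*(-1/1038) = -5400/173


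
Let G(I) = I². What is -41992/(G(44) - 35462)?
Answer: 20996/16763 ≈ 1.2525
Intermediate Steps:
-41992/(G(44) - 35462) = -41992/(44² - 35462) = -41992/(1936 - 35462) = -41992/(-33526) = -41992*(-1/33526) = 20996/16763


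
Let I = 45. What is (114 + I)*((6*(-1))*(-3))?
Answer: 2862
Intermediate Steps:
(114 + I)*((6*(-1))*(-3)) = (114 + 45)*((6*(-1))*(-3)) = 159*(-6*(-3)) = 159*18 = 2862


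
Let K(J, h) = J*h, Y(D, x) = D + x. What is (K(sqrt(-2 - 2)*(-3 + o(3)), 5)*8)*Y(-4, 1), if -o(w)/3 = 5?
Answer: 4320*I ≈ 4320.0*I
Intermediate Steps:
o(w) = -15 (o(w) = -3*5 = -15)
(K(sqrt(-2 - 2)*(-3 + o(3)), 5)*8)*Y(-4, 1) = (((sqrt(-2 - 2)*(-3 - 15))*5)*8)*(-4 + 1) = (((sqrt(-4)*(-18))*5)*8)*(-3) = ((((2*I)*(-18))*5)*8)*(-3) = ((-36*I*5)*8)*(-3) = (-180*I*8)*(-3) = -1440*I*(-3) = 4320*I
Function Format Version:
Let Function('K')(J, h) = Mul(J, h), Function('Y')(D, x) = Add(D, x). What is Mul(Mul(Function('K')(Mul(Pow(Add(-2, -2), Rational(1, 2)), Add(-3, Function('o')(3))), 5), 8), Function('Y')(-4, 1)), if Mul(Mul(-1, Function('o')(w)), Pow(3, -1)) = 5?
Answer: Mul(4320, I) ≈ Mul(4320.0, I)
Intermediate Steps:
Function('o')(w) = -15 (Function('o')(w) = Mul(-3, 5) = -15)
Mul(Mul(Function('K')(Mul(Pow(Add(-2, -2), Rational(1, 2)), Add(-3, Function('o')(3))), 5), 8), Function('Y')(-4, 1)) = Mul(Mul(Mul(Mul(Pow(Add(-2, -2), Rational(1, 2)), Add(-3, -15)), 5), 8), Add(-4, 1)) = Mul(Mul(Mul(Mul(Pow(-4, Rational(1, 2)), -18), 5), 8), -3) = Mul(Mul(Mul(Mul(Mul(2, I), -18), 5), 8), -3) = Mul(Mul(Mul(Mul(-36, I), 5), 8), -3) = Mul(Mul(Mul(-180, I), 8), -3) = Mul(Mul(-1440, I), -3) = Mul(4320, I)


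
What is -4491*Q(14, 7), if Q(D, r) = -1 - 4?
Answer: 22455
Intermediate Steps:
Q(D, r) = -5
-4491*Q(14, 7) = -4491*(-5) = 22455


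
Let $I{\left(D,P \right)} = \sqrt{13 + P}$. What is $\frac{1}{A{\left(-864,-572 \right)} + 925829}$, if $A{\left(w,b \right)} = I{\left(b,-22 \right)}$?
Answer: $\frac{925829}{857159337250} - \frac{3 i}{857159337250} \approx 1.0801 \cdot 10^{-6} - 3.4999 \cdot 10^{-12} i$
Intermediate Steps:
$A{\left(w,b \right)} = 3 i$ ($A{\left(w,b \right)} = \sqrt{13 - 22} = \sqrt{-9} = 3 i$)
$\frac{1}{A{\left(-864,-572 \right)} + 925829} = \frac{1}{3 i + 925829} = \frac{1}{925829 + 3 i} = \frac{925829 - 3 i}{857159337250}$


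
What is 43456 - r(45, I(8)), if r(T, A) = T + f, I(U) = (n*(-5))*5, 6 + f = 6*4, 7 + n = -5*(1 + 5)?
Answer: 43393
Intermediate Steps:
n = -37 (n = -7 - 5*(1 + 5) = -7 - 5*6 = -7 - 30 = -37)
f = 18 (f = -6 + 6*4 = -6 + 24 = 18)
I(U) = 925 (I(U) = -37*(-5)*5 = 185*5 = 925)
r(T, A) = 18 + T (r(T, A) = T + 18 = 18 + T)
43456 - r(45, I(8)) = 43456 - (18 + 45) = 43456 - 1*63 = 43456 - 63 = 43393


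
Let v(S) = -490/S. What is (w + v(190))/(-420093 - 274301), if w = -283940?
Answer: 5394909/13193486 ≈ 0.40891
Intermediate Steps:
(w + v(190))/(-420093 - 274301) = (-283940 - 490/190)/(-420093 - 274301) = (-283940 - 490*1/190)/(-694394) = (-283940 - 49/19)*(-1/694394) = -5394909/19*(-1/694394) = 5394909/13193486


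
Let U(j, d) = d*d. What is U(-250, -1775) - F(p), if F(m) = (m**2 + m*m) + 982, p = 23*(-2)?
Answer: 3145411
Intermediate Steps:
U(j, d) = d**2
p = -46
F(m) = 982 + 2*m**2 (F(m) = (m**2 + m**2) + 982 = 2*m**2 + 982 = 982 + 2*m**2)
U(-250, -1775) - F(p) = (-1775)**2 - (982 + 2*(-46)**2) = 3150625 - (982 + 2*2116) = 3150625 - (982 + 4232) = 3150625 - 1*5214 = 3150625 - 5214 = 3145411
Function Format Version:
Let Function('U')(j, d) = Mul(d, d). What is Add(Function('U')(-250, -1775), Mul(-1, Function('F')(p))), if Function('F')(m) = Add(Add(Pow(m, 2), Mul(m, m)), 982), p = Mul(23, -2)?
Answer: 3145411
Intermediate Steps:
Function('U')(j, d) = Pow(d, 2)
p = -46
Function('F')(m) = Add(982, Mul(2, Pow(m, 2))) (Function('F')(m) = Add(Add(Pow(m, 2), Pow(m, 2)), 982) = Add(Mul(2, Pow(m, 2)), 982) = Add(982, Mul(2, Pow(m, 2))))
Add(Function('U')(-250, -1775), Mul(-1, Function('F')(p))) = Add(Pow(-1775, 2), Mul(-1, Add(982, Mul(2, Pow(-46, 2))))) = Add(3150625, Mul(-1, Add(982, Mul(2, 2116)))) = Add(3150625, Mul(-1, Add(982, 4232))) = Add(3150625, Mul(-1, 5214)) = Add(3150625, -5214) = 3145411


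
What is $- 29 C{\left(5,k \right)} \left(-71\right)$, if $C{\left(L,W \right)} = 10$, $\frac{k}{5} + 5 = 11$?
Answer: $20590$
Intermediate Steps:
$k = 30$ ($k = -25 + 5 \cdot 11 = -25 + 55 = 30$)
$- 29 C{\left(5,k \right)} \left(-71\right) = \left(-29\right) 10 \left(-71\right) = \left(-290\right) \left(-71\right) = 20590$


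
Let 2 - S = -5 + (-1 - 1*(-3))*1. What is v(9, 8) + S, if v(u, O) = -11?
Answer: -6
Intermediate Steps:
S = 5 (S = 2 - (-5 + (-1 - 1*(-3))*1) = 2 - (-5 + (-1 + 3)*1) = 2 - (-5 + 2*1) = 2 - (-5 + 2) = 2 - 1*(-3) = 2 + 3 = 5)
v(9, 8) + S = -11 + 5 = -6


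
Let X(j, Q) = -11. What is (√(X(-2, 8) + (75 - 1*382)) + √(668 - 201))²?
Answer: 149 + 2*I*√148506 ≈ 149.0 + 770.73*I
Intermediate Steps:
(√(X(-2, 8) + (75 - 1*382)) + √(668 - 201))² = (√(-11 + (75 - 1*382)) + √(668 - 201))² = (√(-11 + (75 - 382)) + √467)² = (√(-11 - 307) + √467)² = (√(-318) + √467)² = (I*√318 + √467)² = (√467 + I*√318)²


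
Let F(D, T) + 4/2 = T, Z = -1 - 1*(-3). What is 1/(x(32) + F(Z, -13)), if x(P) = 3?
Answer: -1/12 ≈ -0.083333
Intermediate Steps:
Z = 2 (Z = -1 + 3 = 2)
F(D, T) = -2 + T
1/(x(32) + F(Z, -13)) = 1/(3 + (-2 - 13)) = 1/(3 - 15) = 1/(-12) = -1/12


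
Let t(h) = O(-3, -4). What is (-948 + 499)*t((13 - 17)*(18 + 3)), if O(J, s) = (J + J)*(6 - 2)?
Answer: 10776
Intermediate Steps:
O(J, s) = 8*J (O(J, s) = (2*J)*4 = 8*J)
t(h) = -24 (t(h) = 8*(-3) = -24)
(-948 + 499)*t((13 - 17)*(18 + 3)) = (-948 + 499)*(-24) = -449*(-24) = 10776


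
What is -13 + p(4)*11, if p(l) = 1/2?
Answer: -15/2 ≈ -7.5000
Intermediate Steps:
p(l) = ½
-13 + p(4)*11 = -13 + (½)*11 = -13 + 11/2 = -15/2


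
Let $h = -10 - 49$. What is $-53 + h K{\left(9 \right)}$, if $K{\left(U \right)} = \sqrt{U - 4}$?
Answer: $-53 - 59 \sqrt{5} \approx -184.93$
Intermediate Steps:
$h = -59$
$K{\left(U \right)} = \sqrt{-4 + U}$
$-53 + h K{\left(9 \right)} = -53 - 59 \sqrt{-4 + 9} = -53 - 59 \sqrt{5}$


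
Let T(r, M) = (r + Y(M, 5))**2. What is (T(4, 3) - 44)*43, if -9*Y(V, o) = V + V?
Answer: -12728/9 ≈ -1414.2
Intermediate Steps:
Y(V, o) = -2*V/9 (Y(V, o) = -(V + V)/9 = -2*V/9)
T(r, M) = (r - 2*M/9)**2
(T(4, 3) - 44)*43 = ((-9*4 + 2*3)**2/81 - 44)*43 = ((-36 + 6)**2/81 - 44)*43 = ((1/81)*(-30)**2 - 44)*43 = ((1/81)*900 - 44)*43 = (100/9 - 44)*43 = -296/9*43 = -12728/9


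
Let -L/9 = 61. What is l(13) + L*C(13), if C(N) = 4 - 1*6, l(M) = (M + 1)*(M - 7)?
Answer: 1182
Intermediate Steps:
l(M) = (1 + M)*(-7 + M)
L = -549 (L = -9*61 = -549)
C(N) = -2 (C(N) = 4 - 6 = -2)
l(13) + L*C(13) = (-7 + 13**2 - 6*13) - 549*(-2) = (-7 + 169 - 78) + 1098 = 84 + 1098 = 1182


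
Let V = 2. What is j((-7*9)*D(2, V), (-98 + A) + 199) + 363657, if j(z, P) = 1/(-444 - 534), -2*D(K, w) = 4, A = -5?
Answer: 355656545/978 ≈ 3.6366e+5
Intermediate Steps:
D(K, w) = -2 (D(K, w) = -½*4 = -2)
j(z, P) = -1/978 (j(z, P) = 1/(-978) = -1/978)
j((-7*9)*D(2, V), (-98 + A) + 199) + 363657 = -1/978 + 363657 = 355656545/978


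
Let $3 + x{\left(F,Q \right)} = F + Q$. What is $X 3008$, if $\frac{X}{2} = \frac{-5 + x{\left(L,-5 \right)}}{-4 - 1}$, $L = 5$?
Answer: $\frac{48128}{5} \approx 9625.6$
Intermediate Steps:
$x{\left(F,Q \right)} = -3 + F + Q$ ($x{\left(F,Q \right)} = -3 + \left(F + Q\right) = -3 + F + Q$)
$X = \frac{16}{5}$ ($X = 2 \frac{-5 - 3}{-4 - 1} = 2 \frac{-5 - 3}{-5} = 2 \left(\left(-8\right) \left(- \frac{1}{5}\right)\right) = 2 \cdot \frac{8}{5} = \frac{16}{5} \approx 3.2$)
$X 3008 = \frac{16}{5} \cdot 3008 = \frac{48128}{5}$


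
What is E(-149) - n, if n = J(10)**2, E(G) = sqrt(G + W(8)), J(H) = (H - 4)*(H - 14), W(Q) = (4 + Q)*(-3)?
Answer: -576 + I*sqrt(185) ≈ -576.0 + 13.601*I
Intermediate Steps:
W(Q) = -12 - 3*Q
J(H) = (-14 + H)*(-4 + H) (J(H) = (-4 + H)*(-14 + H) = (-14 + H)*(-4 + H))
E(G) = sqrt(-36 + G) (E(G) = sqrt(G + (-12 - 3*8)) = sqrt(G + (-12 - 24)) = sqrt(G - 36) = sqrt(-36 + G))
n = 576 (n = (56 + 10**2 - 18*10)**2 = (56 + 100 - 180)**2 = (-24)**2 = 576)
E(-149) - n = sqrt(-36 - 149) - 1*576 = sqrt(-185) - 576 = I*sqrt(185) - 576 = -576 + I*sqrt(185)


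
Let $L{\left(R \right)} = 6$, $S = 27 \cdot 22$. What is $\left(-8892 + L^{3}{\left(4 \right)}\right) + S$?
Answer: $-8082$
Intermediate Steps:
$S = 594$
$\left(-8892 + L^{3}{\left(4 \right)}\right) + S = \left(-8892 + 6^{3}\right) + 594 = \left(-8892 + 216\right) + 594 = -8676 + 594 = -8082$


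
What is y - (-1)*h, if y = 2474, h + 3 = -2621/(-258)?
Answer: 640139/258 ≈ 2481.2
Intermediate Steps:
h = 1847/258 (h = -3 - 2621/(-258) = -3 - 2621*(-1/258) = -3 + 2621/258 = 1847/258 ≈ 7.1589)
y - (-1)*h = 2474 - (-1)*1847/258 = 2474 - 1*(-1847/258) = 2474 + 1847/258 = 640139/258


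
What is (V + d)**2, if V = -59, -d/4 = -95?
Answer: 103041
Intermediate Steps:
d = 380 (d = -4*(-95) = 380)
(V + d)**2 = (-59 + 380)**2 = 321**2 = 103041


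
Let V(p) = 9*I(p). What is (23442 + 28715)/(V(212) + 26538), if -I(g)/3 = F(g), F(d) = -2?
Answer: 52157/26592 ≈ 1.9614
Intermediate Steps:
I(g) = 6 (I(g) = -3*(-2) = 6)
V(p) = 54 (V(p) = 9*6 = 54)
(23442 + 28715)/(V(212) + 26538) = (23442 + 28715)/(54 + 26538) = 52157/26592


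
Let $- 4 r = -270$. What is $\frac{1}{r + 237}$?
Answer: $\frac{2}{609} \approx 0.0032841$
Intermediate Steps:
$r = \frac{135}{2}$ ($r = \left(- \frac{1}{4}\right) \left(-270\right) = \frac{135}{2} \approx 67.5$)
$\frac{1}{r + 237} = \frac{1}{\frac{135}{2} + 237} = \frac{1}{\frac{609}{2}} = \frac{2}{609}$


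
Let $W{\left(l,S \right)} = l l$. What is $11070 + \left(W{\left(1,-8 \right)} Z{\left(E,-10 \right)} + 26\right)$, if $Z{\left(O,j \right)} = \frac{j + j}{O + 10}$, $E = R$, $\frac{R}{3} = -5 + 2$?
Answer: $11076$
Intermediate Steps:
$R = -9$ ($R = 3 \left(-5 + 2\right) = 3 \left(-3\right) = -9$)
$W{\left(l,S \right)} = l^{2}$
$E = -9$
$Z{\left(O,j \right)} = \frac{2 j}{10 + O}$
$11070 + \left(W{\left(1,-8 \right)} Z{\left(E,-10 \right)} + 26\right) = 11070 + \left(1^{2} \cdot 2 \left(-10\right) \frac{1}{10 - 9} + 26\right) = 11070 + \left(1 \cdot 2 \left(-10\right) 1^{-1} + 26\right) = 11070 + \left(1 \cdot 2 \left(-10\right) 1 + 26\right) = 11070 + \left(1 \left(-20\right) + 26\right) = 11070 + \left(-20 + 26\right) = 11070 + 6 = 11076$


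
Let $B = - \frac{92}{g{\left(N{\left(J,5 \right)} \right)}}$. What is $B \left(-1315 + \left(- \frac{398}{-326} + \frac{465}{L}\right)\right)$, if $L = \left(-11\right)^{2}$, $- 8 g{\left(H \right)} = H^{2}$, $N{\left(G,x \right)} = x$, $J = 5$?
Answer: $- \frac{19015201056}{493075} \approx -38565.0$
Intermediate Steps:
$g{\left(H \right)} = - \frac{H^{2}}{8}$
$B = \frac{736}{25}$ ($B = - \frac{92}{\left(- \frac{1}{8}\right) 5^{2}} = - \frac{92}{\left(- \frac{1}{8}\right) 25} = - \frac{92}{- \frac{25}{8}} = \left(-92\right) \left(- \frac{8}{25}\right) = \frac{736}{25} \approx 29.44$)
$L = 121$
$B \left(-1315 + \left(- \frac{398}{-326} + \frac{465}{L}\right)\right) = \frac{736 \left(-1315 + \left(- \frac{398}{-326} + \frac{465}{121}\right)\right)}{25} = \frac{736 \left(-1315 + \left(\left(-398\right) \left(- \frac{1}{326}\right) + 465 \cdot \frac{1}{121}\right)\right)}{25} = \frac{736 \left(-1315 + \left(\frac{199}{163} + \frac{465}{121}\right)\right)}{25} = \frac{736 \left(-1315 + \frac{99874}{19723}\right)}{25} = \frac{736}{25} \left(- \frac{25835871}{19723}\right) = - \frac{19015201056}{493075}$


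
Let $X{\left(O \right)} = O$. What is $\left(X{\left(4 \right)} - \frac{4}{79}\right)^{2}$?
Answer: $\frac{97344}{6241} \approx 15.598$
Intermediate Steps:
$\left(X{\left(4 \right)} - \frac{4}{79}\right)^{2} = \left(4 - \frac{4}{79}\right)^{2} = \left(\frac{312}{79}\right)^{2} = \frac{97344}{6241}$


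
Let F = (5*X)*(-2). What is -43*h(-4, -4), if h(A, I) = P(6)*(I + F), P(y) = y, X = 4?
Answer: 11352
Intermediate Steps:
F = -40 (F = (5*4)*(-2) = 20*(-2) = -40)
h(A, I) = -240 + 6*I (h(A, I) = 6*(I - 40) = 6*(-40 + I) = -240 + 6*I)
-43*h(-4, -4) = -43*(-240 + 6*(-4)) = -43*(-240 - 24) = -43*(-264) = 11352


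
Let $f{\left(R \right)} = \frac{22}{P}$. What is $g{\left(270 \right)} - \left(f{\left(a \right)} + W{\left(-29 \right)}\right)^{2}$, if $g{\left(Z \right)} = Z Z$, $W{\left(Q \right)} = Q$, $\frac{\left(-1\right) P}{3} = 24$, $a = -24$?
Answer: $\frac{93365375}{1296} \approx 72041.0$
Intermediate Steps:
$P = -72$ ($P = \left(-3\right) 24 = -72$)
$f{\left(R \right)} = - \frac{11}{36}$ ($f{\left(R \right)} = \frac{22}{-72} = 22 \left(- \frac{1}{72}\right) = - \frac{11}{36}$)
$g{\left(Z \right)} = Z^{2}$
$g{\left(270 \right)} - \left(f{\left(a \right)} + W{\left(-29 \right)}\right)^{2} = 270^{2} - \left(- \frac{11}{36} - 29\right)^{2} = 72900 - \left(- \frac{1055}{36}\right)^{2} = 72900 - \frac{1113025}{1296} = \frac{93365375}{1296}$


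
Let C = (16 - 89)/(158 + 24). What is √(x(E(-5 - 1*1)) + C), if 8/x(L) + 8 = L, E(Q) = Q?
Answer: I*√32214/182 ≈ 0.98617*I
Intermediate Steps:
x(L) = 8/(-8 + L)
C = -73/182 ≈ -0.40110
√(x(E(-5 - 1*1)) + C) = √(8/(-8 + (-5 - 1*1)) - 73/182) = √(8/(-8 + (-5 - 1)) - 73/182) = √(8/(-8 - 6) - 73/182) = √(8/(-14) - 73/182) = √(8*(-1/14) - 73/182) = √(-4/7 - 73/182) = √(-177/182) = I*√32214/182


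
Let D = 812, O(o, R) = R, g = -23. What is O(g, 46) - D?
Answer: -766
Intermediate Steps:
O(g, 46) - D = 46 - 1*812 = 46 - 812 = -766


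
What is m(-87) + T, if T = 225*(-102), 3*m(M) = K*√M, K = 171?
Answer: -22950 + 57*I*√87 ≈ -22950.0 + 531.66*I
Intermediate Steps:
m(M) = 57*√M (m(M) = (171*√M)/3 = 57*√M)
T = -22950
m(-87) + T = 57*√(-87) - 22950 = 57*(I*√87) - 22950 = 57*I*√87 - 22950 = -22950 + 57*I*√87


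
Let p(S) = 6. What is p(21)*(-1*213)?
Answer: -1278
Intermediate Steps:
p(21)*(-1*213) = 6*(-1*213) = 6*(-213) = -1278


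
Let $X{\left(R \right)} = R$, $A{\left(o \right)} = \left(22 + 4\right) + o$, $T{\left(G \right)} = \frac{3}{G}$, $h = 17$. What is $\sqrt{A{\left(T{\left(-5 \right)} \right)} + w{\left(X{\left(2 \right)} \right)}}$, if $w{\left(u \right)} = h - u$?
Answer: $\frac{\sqrt{1010}}{5} \approx 6.3561$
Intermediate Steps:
$A{\left(o \right)} = 26 + o$
$w{\left(u \right)} = 17 - u$
$\sqrt{A{\left(T{\left(-5 \right)} \right)} + w{\left(X{\left(2 \right)} \right)}} = \sqrt{\left(26 + \frac{3}{-5}\right) + \left(17 - 2\right)} = \sqrt{\left(26 + 3 \left(- \frac{1}{5}\right)\right) + \left(17 - 2\right)} = \sqrt{\left(26 - \frac{3}{5}\right) + 15} = \sqrt{\frac{127}{5} + 15} = \sqrt{\frac{202}{5}} = \frac{\sqrt{1010}}{5}$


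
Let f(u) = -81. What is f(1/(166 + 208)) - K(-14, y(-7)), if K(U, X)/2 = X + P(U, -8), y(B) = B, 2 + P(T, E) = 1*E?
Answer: -47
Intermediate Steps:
P(T, E) = -2 + E (P(T, E) = -2 + 1*E = -2 + E)
K(U, X) = -20 + 2*X (K(U, X) = 2*(X + (-2 - 8)) = 2*(X - 10) = 2*(-10 + X) = -20 + 2*X)
f(1/(166 + 208)) - K(-14, y(-7)) = -81 - (-20 + 2*(-7)) = -81 - (-20 - 14) = -81 - 1*(-34) = -81 + 34 = -47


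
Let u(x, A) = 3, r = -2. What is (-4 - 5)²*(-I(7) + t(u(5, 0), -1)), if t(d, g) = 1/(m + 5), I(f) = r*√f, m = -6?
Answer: -81 + 162*√7 ≈ 347.61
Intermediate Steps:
I(f) = -2*√f
t(d, g) = -1 (t(d, g) = 1/(-6 + 5) = 1/(-1) = -1)
(-4 - 5)²*(-I(7) + t(u(5, 0), -1)) = (-4 - 5)²*(-(-2)*√7 - 1) = (-9)²*(2*√7 - 1) = 81*(-1 + 2*√7) = -81 + 162*√7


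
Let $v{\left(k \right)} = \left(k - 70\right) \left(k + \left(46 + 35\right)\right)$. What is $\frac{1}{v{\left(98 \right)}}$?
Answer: $\frac{1}{5012} \approx 0.00019952$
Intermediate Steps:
$v{\left(k \right)} = \left(-70 + k\right) \left(81 + k\right)$ ($v{\left(k \right)} = \left(-70 + k\right) \left(k + 81\right) = \left(-70 + k\right) \left(81 + k\right)$)
$\frac{1}{v{\left(98 \right)}} = \frac{1}{-5670 + 98^{2} + 11 \cdot 98} = \frac{1}{-5670 + 9604 + 1078} = \frac{1}{5012}$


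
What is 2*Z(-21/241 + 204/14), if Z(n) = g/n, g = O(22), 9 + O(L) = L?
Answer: 43862/24435 ≈ 1.7950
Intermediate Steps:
O(L) = -9 + L
g = 13 (g = -9 + 22 = 13)
Z(n) = 13/n
2*Z(-21/241 + 204/14) = 2*(13/(-21/241 + 204/14)) = 2*(13/(-21*1/241 + 204*(1/14))) = 2*(13/(-21/241 + 102/7)) = 2*(13/(24435/1687)) = 2*(13*(1687/24435)) = 2*(21931/24435) = 43862/24435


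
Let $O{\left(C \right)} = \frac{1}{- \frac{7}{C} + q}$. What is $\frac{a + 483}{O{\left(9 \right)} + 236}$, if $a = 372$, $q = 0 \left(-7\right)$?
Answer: $\frac{5985}{1643} \approx 3.6427$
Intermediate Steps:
$q = 0$
$O{\left(C \right)} = - \frac{C}{7}$ ($O{\left(C \right)} = \frac{1}{- \frac{7}{C} + 0} = \frac{1}{\left(-7\right) \frac{1}{C}} = - \frac{C}{7}$)
$\frac{a + 483}{O{\left(9 \right)} + 236} = \frac{372 + 483}{\left(- \frac{1}{7}\right) 9 + 236} = \frac{855}{- \frac{9}{7} + 236} = \frac{855}{\frac{1643}{7}} = 855 \cdot \frac{7}{1643} = \frac{5985}{1643}$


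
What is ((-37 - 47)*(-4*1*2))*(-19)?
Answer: -12768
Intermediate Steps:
((-37 - 47)*(-4*1*2))*(-19) = -(-336)*2*(-19) = -84*(-8)*(-19) = 672*(-19) = -12768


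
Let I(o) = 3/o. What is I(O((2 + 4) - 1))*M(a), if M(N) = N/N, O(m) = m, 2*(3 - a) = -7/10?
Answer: 3/5 ≈ 0.60000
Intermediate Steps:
a = 67/20 (a = 3 - (-7)/(2*10) = 3 - 1/2*(-7/10) = 3 + 7/20 = 67/20 ≈ 3.3500)
M(N) = 1
I(O((2 + 4) - 1))*M(a) = (3/((2 + 4) - 1))*1 = (3/(6 - 1))*1 = (3/5)*1 = 3/5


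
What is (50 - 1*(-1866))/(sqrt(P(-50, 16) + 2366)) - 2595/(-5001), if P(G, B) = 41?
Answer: 865/1667 + 1916*sqrt(2407)/2407 ≈ 39.572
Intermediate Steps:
(50 - 1*(-1866))/(sqrt(P(-50, 16) + 2366)) - 2595/(-5001) = (50 - 1*(-1866))/(sqrt(41 + 2366)) - 2595/(-5001) = (50 + 1866)/(sqrt(2407)) - 2595*(-1/5001) = 1916*(sqrt(2407)/2407) + 865/1667 = 1916*sqrt(2407)/2407 + 865/1667 = 865/1667 + 1916*sqrt(2407)/2407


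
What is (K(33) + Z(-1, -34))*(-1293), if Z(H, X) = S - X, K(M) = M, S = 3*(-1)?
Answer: -82752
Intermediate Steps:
S = -3
Z(H, X) = -3 - X
(K(33) + Z(-1, -34))*(-1293) = (33 + (-3 - 1*(-34)))*(-1293) = (33 + (-3 + 34))*(-1293) = (33 + 31)*(-1293) = 64*(-1293) = -82752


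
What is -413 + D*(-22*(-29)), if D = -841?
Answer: -536971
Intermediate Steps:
-413 + D*(-22*(-29)) = -413 - (-18502)*(-29) = -413 - 841*638 = -413 - 536558 = -536971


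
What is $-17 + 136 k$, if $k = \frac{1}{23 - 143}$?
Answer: $- \frac{272}{15} \approx -18.133$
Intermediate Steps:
$k = - \frac{1}{120}$ ($k = \frac{1}{-120} = - \frac{1}{120} \approx -0.0083333$)
$-17 + 136 k = -17 + 136 \left(- \frac{1}{120}\right) = -17 - \frac{17}{15} = - \frac{272}{15}$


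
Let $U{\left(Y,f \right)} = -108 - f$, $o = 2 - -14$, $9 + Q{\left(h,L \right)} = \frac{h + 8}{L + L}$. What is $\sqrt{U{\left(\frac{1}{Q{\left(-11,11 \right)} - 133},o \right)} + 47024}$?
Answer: $10 \sqrt{469} \approx 216.56$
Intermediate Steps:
$Q{\left(h,L \right)} = -9 + \frac{8 + h}{2 L}$ ($Q{\left(h,L \right)} = -9 + \frac{h + 8}{L + L} = -9 + \frac{8 + h}{2 L}$)
$o = 16$ ($o = 2 + 14 = 16$)
$\sqrt{U{\left(\frac{1}{Q{\left(-11,11 \right)} - 133},o \right)} + 47024} = \sqrt{\left(-108 - 16\right) + 47024} = \sqrt{-124 + 47024} = \sqrt{46900} = 10 \sqrt{469}$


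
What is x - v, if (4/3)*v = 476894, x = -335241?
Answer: -1385823/2 ≈ -6.9291e+5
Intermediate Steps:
v = 715341/2 (v = (¾)*476894 = 715341/2 ≈ 3.5767e+5)
x - v = -335241 - 1*715341/2 = -335241 - 715341/2 = -1385823/2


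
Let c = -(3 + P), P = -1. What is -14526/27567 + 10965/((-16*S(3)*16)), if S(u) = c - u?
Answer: 2101325/261376 ≈ 8.0395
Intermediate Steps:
c = -2 (c = -(3 - 1) = -1*2 = -2)
S(u) = -2 - u
-14526/27567 + 10965/((-16*S(3)*16)) = -14526/27567 + 10965/((-16*(-2 - 1*3)*16)) = -14526*1/27567 + 10965/((-16*(-2 - 3)*16)) = -538/1021 + 10965/((-16*(-5)*16)) = -538/1021 + 10965/((80*16)) = -538/1021 + 10965/1280 = -538/1021 + 10965*(1/1280) = -538/1021 + 2193/256 = 2101325/261376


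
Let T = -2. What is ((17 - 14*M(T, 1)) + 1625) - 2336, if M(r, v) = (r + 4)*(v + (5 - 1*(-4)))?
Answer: -974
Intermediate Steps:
M(r, v) = (4 + r)*(9 + v) (M(r, v) = (4 + r)*(v + (5 + 4)) = (4 + r)*(v + 9) = (4 + r)*(9 + v))
((17 - 14*M(T, 1)) + 1625) - 2336 = ((17 - 14*(36 + 4*1 + 9*(-2) - 2*1)) + 1625) - 2336 = ((17 - 14*(36 + 4 - 18 - 2)) + 1625) - 2336 = ((17 - 14*20) + 1625) - 2336 = ((17 - 280) + 1625) - 2336 = (-263 + 1625) - 2336 = 1362 - 2336 = -974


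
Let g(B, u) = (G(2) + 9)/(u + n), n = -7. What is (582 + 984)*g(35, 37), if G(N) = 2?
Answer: 2871/5 ≈ 574.20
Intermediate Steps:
g(B, u) = 11/(-7 + u) (g(B, u) = (2 + 9)/(u - 7) = 11/(-7 + u))
(582 + 984)*g(35, 37) = (582 + 984)*(11/(-7 + 37)) = 1566*(11/30) = 2871/5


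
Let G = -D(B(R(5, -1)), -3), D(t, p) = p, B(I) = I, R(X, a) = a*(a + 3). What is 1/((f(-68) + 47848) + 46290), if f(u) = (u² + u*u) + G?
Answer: 1/103389 ≈ 9.6722e-6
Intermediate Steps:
R(X, a) = a*(3 + a)
G = 3 (G = -1*(-3) = 3)
f(u) = 3 + 2*u² (f(u) = (u² + u*u) + 3 = (u² + u²) + 3 = 2*u² + 3 = 3 + 2*u²)
1/((f(-68) + 47848) + 46290) = 1/(((3 + 2*(-68)²) + 47848) + 46290) = 1/(((3 + 2*4624) + 47848) + 46290) = 1/(((3 + 9248) + 47848) + 46290) = 1/((9251 + 47848) + 46290) = 1/(57099 + 46290) = 1/103389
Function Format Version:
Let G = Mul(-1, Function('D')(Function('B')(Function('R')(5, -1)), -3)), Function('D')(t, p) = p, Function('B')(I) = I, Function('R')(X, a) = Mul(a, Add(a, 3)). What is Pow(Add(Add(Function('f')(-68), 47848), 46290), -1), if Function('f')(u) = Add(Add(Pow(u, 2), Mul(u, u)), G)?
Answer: Rational(1, 103389) ≈ 9.6722e-6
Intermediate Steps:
Function('R')(X, a) = Mul(a, Add(3, a))
G = 3 (G = Mul(-1, -3) = 3)
Function('f')(u) = Add(3, Mul(2, Pow(u, 2))) (Function('f')(u) = Add(Add(Pow(u, 2), Mul(u, u)), 3) = Add(Add(Pow(u, 2), Pow(u, 2)), 3) = Add(Mul(2, Pow(u, 2)), 3) = Add(3, Mul(2, Pow(u, 2))))
Pow(Add(Add(Function('f')(-68), 47848), 46290), -1) = Pow(Add(Add(Add(3, Mul(2, Pow(-68, 2))), 47848), 46290), -1) = Pow(Add(Add(Add(3, Mul(2, 4624)), 47848), 46290), -1) = Pow(Add(Add(Add(3, 9248), 47848), 46290), -1) = Pow(Add(Add(9251, 47848), 46290), -1) = Pow(Add(57099, 46290), -1) = Pow(103389, -1) = Rational(1, 103389)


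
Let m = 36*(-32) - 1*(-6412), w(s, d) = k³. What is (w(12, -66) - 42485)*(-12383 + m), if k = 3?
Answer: 302428334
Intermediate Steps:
w(s, d) = 27 (w(s, d) = 3³ = 27)
m = 5260 (m = -1152 + 6412 = 5260)
(w(12, -66) - 42485)*(-12383 + m) = (27 - 42485)*(-12383 + 5260) = -42458*(-7123) = 302428334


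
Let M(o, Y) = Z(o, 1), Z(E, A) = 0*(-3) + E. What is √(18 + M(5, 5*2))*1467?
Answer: 1467*√23 ≈ 7035.5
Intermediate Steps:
Z(E, A) = E (Z(E, A) = 0 + E = E)
M(o, Y) = o
√(18 + M(5, 5*2))*1467 = √(18 + 5)*1467 = √23*1467 = 1467*√23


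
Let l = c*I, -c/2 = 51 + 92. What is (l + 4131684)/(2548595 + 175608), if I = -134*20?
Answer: 4898164/2724203 ≈ 1.7980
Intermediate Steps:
c = -286 (c = -2*(51 + 92) = -2*143 = -286)
I = -2680
l = 766480 (l = -286*(-2680) = 766480)
(l + 4131684)/(2548595 + 175608) = (766480 + 4131684)/(2548595 + 175608) = 4898164/2724203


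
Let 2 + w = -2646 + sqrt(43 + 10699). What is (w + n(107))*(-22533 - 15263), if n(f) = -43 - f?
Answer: 105753208 - 37796*sqrt(10742) ≈ 1.0184e+8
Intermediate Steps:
w = -2648 + sqrt(10742) (w = -2 + (-2646 + sqrt(43 + 10699)) = -2 + (-2646 + sqrt(10742)) = -2648 + sqrt(10742) ≈ -2544.4)
(w + n(107))*(-22533 - 15263) = ((-2648 + sqrt(10742)) + (-43 - 1*107))*(-22533 - 15263) = ((-2648 + sqrt(10742)) + (-43 - 107))*(-37796) = ((-2648 + sqrt(10742)) - 150)*(-37796) = (-2798 + sqrt(10742))*(-37796) = 105753208 - 37796*sqrt(10742)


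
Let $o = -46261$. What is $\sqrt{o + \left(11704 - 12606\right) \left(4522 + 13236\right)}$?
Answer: $i \sqrt{16063977} \approx 4008.0 i$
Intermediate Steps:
$\sqrt{o + \left(11704 - 12606\right) \left(4522 + 13236\right)} = \sqrt{-46261 + \left(11704 - 12606\right) \left(4522 + 13236\right)} = \sqrt{-46261 - 16017716} = \sqrt{-16063977} = i \sqrt{16063977}$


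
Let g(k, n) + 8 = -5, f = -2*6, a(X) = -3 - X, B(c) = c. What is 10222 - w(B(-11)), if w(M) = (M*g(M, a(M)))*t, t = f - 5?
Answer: 12653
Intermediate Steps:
f = -12
g(k, n) = -13 (g(k, n) = -8 - 5 = -13)
t = -17 (t = -12 - 5 = -17)
w(M) = 221*M (w(M) = (M*(-13))*(-17) = -13*M*(-17) = 221*M)
10222 - w(B(-11)) = 10222 - 221*(-11) = 10222 - 1*(-2431) = 10222 + 2431 = 12653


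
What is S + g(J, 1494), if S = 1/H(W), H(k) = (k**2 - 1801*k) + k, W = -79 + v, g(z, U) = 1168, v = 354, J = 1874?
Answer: 489829999/419375 ≈ 1168.0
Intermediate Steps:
W = 275 (W = -79 + 354 = 275)
H(k) = k**2 - 1800*k
S = -1/419375 (S = 1/(275*(-1800 + 275)) = 1/(275*(-1525)) = 1/(-419375) = -1/419375 ≈ -2.3845e-6)
S + g(J, 1494) = -1/419375 + 1168 = 489829999/419375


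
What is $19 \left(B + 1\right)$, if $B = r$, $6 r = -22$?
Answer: $- \frac{152}{3} \approx -50.667$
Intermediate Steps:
$r = - \frac{11}{3}$ ($r = \frac{1}{6} \left(-22\right) = - \frac{11}{3} \approx -3.6667$)
$B = - \frac{11}{3} \approx -3.6667$
$19 \left(B + 1\right) = 19 \left(- \frac{11}{3} + 1\right) = 19 \left(- \frac{8}{3}\right) = - \frac{152}{3}$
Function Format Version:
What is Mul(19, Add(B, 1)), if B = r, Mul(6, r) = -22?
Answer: Rational(-152, 3) ≈ -50.667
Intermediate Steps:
r = Rational(-11, 3) (r = Mul(Rational(1, 6), -22) = Rational(-11, 3) ≈ -3.6667)
B = Rational(-11, 3) ≈ -3.6667
Mul(19, Add(B, 1)) = Mul(19, Add(Rational(-11, 3), 1)) = Mul(19, Rational(-8, 3)) = Rational(-152, 3)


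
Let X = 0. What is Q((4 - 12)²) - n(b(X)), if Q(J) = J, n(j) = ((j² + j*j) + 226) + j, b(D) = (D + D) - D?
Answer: -162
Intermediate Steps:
b(D) = D (b(D) = 2*D - D = D)
n(j) = 226 + j + 2*j² (n(j) = ((j² + j²) + 226) + j = (2*j² + 226) + j = (226 + 2*j²) + j = 226 + j + 2*j²)
Q((4 - 12)²) - n(b(X)) = (4 - 12)² - (226 + 0 + 2*0²) = (-8)² - (226 + 0 + 2*0) = 64 - (226 + 0 + 0) = 64 - 1*226 = 64 - 226 = -162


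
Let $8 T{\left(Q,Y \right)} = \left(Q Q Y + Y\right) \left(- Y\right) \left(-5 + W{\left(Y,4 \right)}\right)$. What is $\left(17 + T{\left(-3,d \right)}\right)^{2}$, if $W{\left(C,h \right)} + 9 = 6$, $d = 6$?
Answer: $142129$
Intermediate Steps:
$W{\left(C,h \right)} = -3$ ($W{\left(C,h \right)} = -9 + 6 = -3$)
$T{\left(Q,Y \right)} = Y \left(Y + Y Q^{2}\right)$ ($T{\left(Q,Y \right)} = \frac{\left(Q Q Y + Y\right) \left(- Y\right) \left(-5 - 3\right)}{8} = \frac{\left(Q^{2} Y + Y\right) \left(- Y\right) \left(-8\right)}{8} = \frac{\left(Y Q^{2} + Y\right) \left(- Y\right) \left(-8\right)}{8} = \frac{\left(Y + Y Q^{2}\right) \left(- Y\right) \left(-8\right)}{8} = \frac{- Y \left(Y + Y Q^{2}\right) \left(-8\right)}{8} = \frac{8 Y \left(Y + Y Q^{2}\right)}{8} = Y \left(Y + Y Q^{2}\right)$)
$\left(17 + T{\left(-3,d \right)}\right)^{2} = \left(17 + 6^{2} \left(1 + \left(-3\right)^{2}\right)\right)^{2} = \left(17 + 36 \left(1 + 9\right)\right)^{2} = \left(17 + 36 \cdot 10\right)^{2} = \left(17 + 360\right)^{2} = 377^{2} = 142129$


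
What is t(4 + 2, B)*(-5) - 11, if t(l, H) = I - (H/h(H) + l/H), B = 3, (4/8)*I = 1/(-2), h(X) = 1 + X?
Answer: 31/4 ≈ 7.7500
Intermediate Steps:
I = -1 (I = 2/(-2) = 2*(-1/2) = -1)
t(l, H) = -1 - H/(1 + H) - l/H (t(l, H) = -1 - (H/(1 + H) + l/H) = -1 + (-H/(1 + H) - l/H) = -1 - H/(1 + H) - l/H)
t(4 + 2, B)*(-5) - 11 = ((-1*3 - (4 + 2) - 2*3**2 - 1*3*(4 + 2))/(3*(1 + 3)))*(-5) - 11 = ((1/3)*(-3 - 1*6 - 2*9 - 1*3*6)/4)*(-5) - 11 = ((1/3)*(1/4)*(-3 - 6 - 18 - 18))*(-5) - 11 = ((1/3)*(1/4)*(-45))*(-5) - 11 = -15/4*(-5) - 11 = 75/4 - 11 = 31/4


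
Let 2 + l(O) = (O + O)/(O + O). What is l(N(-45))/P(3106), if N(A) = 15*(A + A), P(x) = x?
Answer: -1/3106 ≈ -0.00032196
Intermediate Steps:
N(A) = 30*A (N(A) = 15*(2*A) = 30*A)
l(O) = -1 (l(O) = -2 + (O + O)/(O + O) = -2 + (2*O)/((2*O)) = -2 + (2*O)*(1/(2*O)) = -2 + 1 = -1)
l(N(-45))/P(3106) = -1/3106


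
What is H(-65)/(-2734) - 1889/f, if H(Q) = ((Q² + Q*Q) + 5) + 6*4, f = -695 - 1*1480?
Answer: -13277299/5946450 ≈ -2.2328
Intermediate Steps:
f = -2175 (f = -695 - 1480 = -2175)
H(Q) = 29 + 2*Q² (H(Q) = ((Q² + Q²) + 5) + 24 = (2*Q² + 5) + 24 = (5 + 2*Q²) + 24 = 29 + 2*Q²)
H(-65)/(-2734) - 1889/f = (29 + 2*(-65)²)/(-2734) - 1889/(-2175) = (29 + 2*4225)*(-1/2734) - 1889*(-1/2175) = (29 + 8450)*(-1/2734) + 1889/2175 = 8479*(-1/2734) + 1889/2175 = -8479/2734 + 1889/2175 = -13277299/5946450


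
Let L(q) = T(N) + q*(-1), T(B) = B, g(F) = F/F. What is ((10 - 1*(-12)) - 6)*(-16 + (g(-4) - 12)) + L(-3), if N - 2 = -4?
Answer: -431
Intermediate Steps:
N = -2 (N = 2 - 4 = -2)
g(F) = 1
L(q) = -2 - q (L(q) = -2 + q*(-1) = -2 - q)
((10 - 1*(-12)) - 6)*(-16 + (g(-4) - 12)) + L(-3) = ((10 - 1*(-12)) - 6)*(-16 + (1 - 12)) + (-2 - 1*(-3)) = ((10 + 12) - 6)*(-16 - 11) + (-2 + 3) = (22 - 6)*(-27) + 1 = 16*(-27) + 1 = -432 + 1 = -431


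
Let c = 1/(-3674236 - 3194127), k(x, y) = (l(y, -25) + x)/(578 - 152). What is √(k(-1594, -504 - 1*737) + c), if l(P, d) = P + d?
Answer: I*√14368853944817400657/1462961319 ≈ 2.5911*I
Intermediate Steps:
k(x, y) = -25/426 + x/426 + y/426 (k(x, y) = ((y - 25) + x)/(578 - 152) = ((-25 + y) + x)/426 = (-25 + x + y)*(1/426) = -25/426 + x/426 + y/426)
c = -1/6868363 (c = 1/(-6868363) = -1/6868363 ≈ -1.4560e-7)
√(k(-1594, -504 - 1*737) + c) = √((-25/426 + (1/426)*(-1594) + (-504 - 1*737)/426) - 1/6868363) = √((-25/426 - 797/213 + (-504 - 737)/426) - 1/6868363) = √((-25/426 - 797/213 + (1/426)*(-1241)) - 1/6868363) = √((-25/426 - 797/213 - 1241/426) - 1/6868363) = √(-1430/213 - 1/6868363) = √(-9821759303/1462961319) = I*√14368853944817400657/1462961319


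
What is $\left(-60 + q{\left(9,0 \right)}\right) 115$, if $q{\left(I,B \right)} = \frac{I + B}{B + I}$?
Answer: $-6785$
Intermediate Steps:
$q{\left(I,B \right)} = 1$ ($q{\left(I,B \right)} = \frac{B + I}{B + I} = 1$)
$\left(-60 + q{\left(9,0 \right)}\right) 115 = \left(-60 + 1\right) 115 = \left(-59\right) 115 = -6785$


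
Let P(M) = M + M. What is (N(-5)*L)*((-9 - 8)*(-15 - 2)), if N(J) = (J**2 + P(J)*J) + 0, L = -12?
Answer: -260100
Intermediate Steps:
P(M) = 2*M
N(J) = 3*J**2 (N(J) = (J**2 + (2*J)*J) + 0 = (J**2 + 2*J**2) + 0 = 3*J**2 + 0 = 3*J**2)
(N(-5)*L)*((-9 - 8)*(-15 - 2)) = ((3*(-5)**2)*(-12))*((-9 - 8)*(-15 - 2)) = ((3*25)*(-12))*(-17*(-17)) = (75*(-12))*289 = -900*289 = -260100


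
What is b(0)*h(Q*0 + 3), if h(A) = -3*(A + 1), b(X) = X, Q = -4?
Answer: 0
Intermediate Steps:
h(A) = -3 - 3*A (h(A) = -3*(1 + A) = -3 - 3*A)
b(0)*h(Q*0 + 3) = 0*(-3 - 3*(-4*0 + 3)) = 0*(-3 - 3*(0 + 3)) = 0*(-3 - 3*3) = 0*(-3 - 9) = 0*(-12) = 0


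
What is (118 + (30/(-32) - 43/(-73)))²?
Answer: 18883431889/1364224 ≈ 13842.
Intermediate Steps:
(118 + (30/(-32) - 43/(-73)))² = (118 + (30*(-1/32) - 43*(-1/73)))² = (118 + (-15/16 + 43/73))² = (118 - 407/1168)² = (137417/1168)² = 18883431889/1364224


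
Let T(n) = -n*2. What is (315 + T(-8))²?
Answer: 109561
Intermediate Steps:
T(n) = -2*n
(315 + T(-8))² = (315 - 2*(-8))² = (315 + 16)² = 331² = 109561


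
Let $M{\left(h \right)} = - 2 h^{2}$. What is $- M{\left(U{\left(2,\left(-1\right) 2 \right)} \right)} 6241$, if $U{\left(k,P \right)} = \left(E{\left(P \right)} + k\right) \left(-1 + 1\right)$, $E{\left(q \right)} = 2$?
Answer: $0$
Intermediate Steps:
$U{\left(k,P \right)} = 0$ ($U{\left(k,P \right)} = \left(2 + k\right) \left(-1 + 1\right) = \left(2 + k\right) 0 = 0$)
$- M{\left(U{\left(2,\left(-1\right) 2 \right)} \right)} 6241 = - - 2 \cdot 0^{2} \cdot 6241 = - \left(-2\right) 0 \cdot 6241 = - 0 \cdot 6241 = \left(-1\right) 0 = 0$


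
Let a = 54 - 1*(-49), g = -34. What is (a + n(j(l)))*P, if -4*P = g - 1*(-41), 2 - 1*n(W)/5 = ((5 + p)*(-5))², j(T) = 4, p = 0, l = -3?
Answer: 5271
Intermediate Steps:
n(W) = -3115 (n(W) = 10 - 5*25*(5 + 0)² = 10 - 5*(5*(-5))² = 10 - 5*(-25)² = 10 - 5*625 = 10 - 3125 = -3115)
a = 103 (a = 54 + 49 = 103)
P = -7/4 (P = -(-34 - 1*(-41))/4 = -(-34 + 41)/4 = -¼*7 = -7/4 ≈ -1.7500)
(a + n(j(l)))*P = (103 - 3115)*(-7/4) = -3012*(-7/4) = 5271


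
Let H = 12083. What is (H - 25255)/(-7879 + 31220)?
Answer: -13172/23341 ≈ -0.56433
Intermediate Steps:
(H - 25255)/(-7879 + 31220) = (12083 - 25255)/(-7879 + 31220) = -13172/23341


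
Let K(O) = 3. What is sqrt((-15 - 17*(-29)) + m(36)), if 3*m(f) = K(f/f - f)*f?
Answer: sqrt(514) ≈ 22.672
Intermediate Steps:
m(f) = f (m(f) = (3*f)/3 = f)
sqrt((-15 - 17*(-29)) + m(36)) = sqrt((-15 - 17*(-29)) + 36) = sqrt((-15 + 493) + 36) = sqrt(478 + 36) = sqrt(514)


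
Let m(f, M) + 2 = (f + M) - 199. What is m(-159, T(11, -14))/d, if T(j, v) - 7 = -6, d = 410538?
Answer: -359/410538 ≈ -0.00087446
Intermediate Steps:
T(j, v) = 1 (T(j, v) = 7 - 6 = 1)
m(f, M) = -201 + M + f (m(f, M) = -2 + ((f + M) - 199) = -2 + ((M + f) - 199) = -2 + (-199 + M + f) = -201 + M + f)
m(-159, T(11, -14))/d = (-201 + 1 - 159)/410538 = -359*1/410538 = -359/410538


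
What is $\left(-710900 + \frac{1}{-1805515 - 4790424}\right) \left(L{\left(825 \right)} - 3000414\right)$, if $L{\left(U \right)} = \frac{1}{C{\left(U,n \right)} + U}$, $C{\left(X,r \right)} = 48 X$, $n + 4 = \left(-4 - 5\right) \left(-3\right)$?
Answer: $\frac{189581127528109173515283}{88880278025} \approx 2.133 \cdot 10^{12}$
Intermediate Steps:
$n = 23$ ($n = -4 + \left(-4 - 5\right) \left(-3\right) = -4 - -27 = -4 + 27 = 23$)
$L{\left(U \right)} = \frac{1}{49 U}$ ($L{\left(U \right)} = \frac{1}{48 U + U} = \frac{1}{49 U}$)
$\left(-710900 + \frac{1}{-1805515 - 4790424}\right) \left(L{\left(825 \right)} - 3000414\right) = \left(-710900 + \frac{1}{-1805515 - 4790424}\right) \left(\frac{1}{49 \cdot 825} - 3000414\right) = \left(-710900 + \frac{1}{-6595939}\right) \left(\frac{1}{49} \cdot \frac{1}{825} - 3000414\right) = \left(-710900 - \frac{1}{6595939}\right) \left(\frac{1}{40425} - 3000414\right) = \left(- \frac{4689053035101}{6595939}\right) \left(- \frac{121291735949}{40425}\right) = \frac{189581127528109173515283}{88880278025}$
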